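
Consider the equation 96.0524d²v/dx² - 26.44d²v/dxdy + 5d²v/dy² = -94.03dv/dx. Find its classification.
Rewriting in standard form: 96.0524d²v/dx² - 26.44d²v/dxdy + 5d²v/dy² + 94.03dv/dx = 0. Elliptic. (A = 96.0524, B = -26.44, C = 5 gives B² - 4AC = -1221.9744.)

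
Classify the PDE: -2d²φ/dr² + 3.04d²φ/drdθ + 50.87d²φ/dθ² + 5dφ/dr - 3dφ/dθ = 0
A = -2, B = 3.04, C = 50.87. Discriminant B² - 4AC = 416.2016. Since 416.2016 > 0, hyperbolic.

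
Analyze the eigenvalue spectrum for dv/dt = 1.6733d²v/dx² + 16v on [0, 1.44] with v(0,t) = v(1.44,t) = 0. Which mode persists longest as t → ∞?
Eigenvalues: λₙ = 1.6733n²π²/1.44² - 16.
First three modes:
  n=1: λ₁ = 1.6733π²/1.44² - 16 ≈ -8.036
  n=2: λ₂ = 6.6932π²/1.44² - 16 ≈ 15.857
  n=3: λ₃ = 15.0597π²/1.44² - 16 ≈ 55.679
Since 1.6733π²/1.44² ≈ 7.964 < 16, λ₁ < 0.
The n=1 mode grows fastest (−λₙ is largest for n=1) → dominates.
Asymptotic: v ~ c₁ sin(πx/1.44) e^{8.036t} (exponential growth at rate −λ₁ ≈ 8.036).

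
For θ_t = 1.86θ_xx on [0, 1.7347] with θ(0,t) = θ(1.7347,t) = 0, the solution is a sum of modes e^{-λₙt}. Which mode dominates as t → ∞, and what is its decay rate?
Eigenvalues: λₙ = 1.86n²π²/1.7347².
First three modes:
  n=1: λ₁ = 1.86π²/1.7347² ≈ 6.1
  n=2: λ₂ = 7.44π²/1.7347² ≈ 24.402 (4× faster decay)
  n=3: λ₃ = 16.74π²/1.7347² ≈ 54.904 (9× faster decay)
As t → ∞, higher modes decay exponentially faster. The n=1 mode dominates: θ ~ c₁ sin(πx/1.7347) e^{-λ₁t}.
Decay rate: λ₁ = 1.86π²/1.7347² ≈ 6.1.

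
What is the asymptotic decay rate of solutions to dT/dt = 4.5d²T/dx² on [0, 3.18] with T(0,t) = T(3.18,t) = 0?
Eigenvalues: λₙ = 4.5n²π²/3.18².
First three modes:
  n=1: λ₁ = 4.5π²/3.18² ≈ 4.392
  n=2: λ₂ = 18π²/3.18² ≈ 17.568 (4× faster decay)
  n=3: λ₃ = 40.5π²/3.18² ≈ 39.528 (9× faster decay)
As t → ∞, higher modes decay exponentially faster. The n=1 mode dominates: T ~ c₁ sin(πx/3.18) e^{-λ₁t}.
Decay rate: λ₁ = 4.5π²/3.18² ≈ 4.392.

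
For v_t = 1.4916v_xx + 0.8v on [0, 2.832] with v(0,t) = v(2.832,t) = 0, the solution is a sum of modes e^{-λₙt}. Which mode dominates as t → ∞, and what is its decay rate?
Eigenvalues: λₙ = 1.4916n²π²/2.832² - 0.8.
First three modes:
  n=1: λ₁ = 1.4916π²/2.832² - 0.8 ≈ 1.036
  n=2: λ₂ = 5.9664π²/2.832² - 0.8 ≈ 6.542
  n=3: λ₃ = 13.4244π²/2.832² - 0.8 ≈ 15.72
Since 1.4916π²/2.832² ≈ 1.836 > 0.8, all λₙ > 0.
The n=1 mode decays slowest → dominates as t → ∞.
Asymptotic: v ~ c₁ sin(πx/2.832) e^{-λ₁t} with decay rate λ₁ ≈ 1.036.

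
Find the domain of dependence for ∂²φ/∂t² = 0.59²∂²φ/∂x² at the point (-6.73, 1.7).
Domain of dependence: [-7.733, -5.727]. Signals travel at speed 0.59, so data within |x - -6.73| ≤ 0.59·1.7 = 1.003 can reach the point.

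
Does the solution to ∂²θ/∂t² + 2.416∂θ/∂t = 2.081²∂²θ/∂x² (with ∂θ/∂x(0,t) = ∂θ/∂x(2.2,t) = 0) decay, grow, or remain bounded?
θ → constant (steady state). Damping (γ=2.416) dissipates the nonconstant modes; with Neumann BCs the spatial average obeys M''+γM'=0 and tends to a finite limit.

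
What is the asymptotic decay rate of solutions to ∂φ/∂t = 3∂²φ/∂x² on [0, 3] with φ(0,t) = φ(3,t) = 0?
Eigenvalues: λₙ = 3n²π²/3².
First three modes:
  n=1: λ₁ = 3π²/3² ≈ 3.29
  n=2: λ₂ = 12π²/3² ≈ 13.159 (4× faster decay)
  n=3: λ₃ = 27π²/3² ≈ 29.609 (9× faster decay)
As t → ∞, higher modes decay exponentially faster. The n=1 mode dominates: φ ~ c₁ sin(πx/3) e^{-λ₁t}.
Decay rate: λ₁ = 3π²/3² ≈ 3.29.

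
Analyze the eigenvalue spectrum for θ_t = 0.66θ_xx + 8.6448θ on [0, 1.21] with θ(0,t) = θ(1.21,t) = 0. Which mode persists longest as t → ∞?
Eigenvalues: λₙ = 0.66n²π²/1.21² - 8.6448.
First three modes:
  n=1: λ₁ = 0.66π²/1.21² - 8.6448 ≈ -4.196
  n=2: λ₂ = 2.64π²/1.21² - 8.6448 ≈ 9.152
  n=3: λ₃ = 5.94π²/1.21² - 8.6448 ≈ 31.397
Since 0.66π²/1.21² ≈ 4.449 < 8.6448, λ₁ < 0.
The n=1 mode grows fastest (−λₙ is largest for n=1) → dominates.
Asymptotic: θ ~ c₁ sin(πx/1.21) e^{4.196t} (exponential growth at rate −λ₁ ≈ 4.196).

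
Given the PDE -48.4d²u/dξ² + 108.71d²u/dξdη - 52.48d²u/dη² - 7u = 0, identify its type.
The second-order coefficients are A = -48.4, B = 108.71, C = -52.48. Since B² - 4AC = 1657.7361 > 0, this is a hyperbolic PDE.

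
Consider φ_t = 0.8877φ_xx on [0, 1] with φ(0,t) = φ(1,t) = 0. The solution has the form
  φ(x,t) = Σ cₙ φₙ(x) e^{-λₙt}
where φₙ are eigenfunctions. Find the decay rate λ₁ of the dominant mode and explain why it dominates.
Eigenvalues: λₙ = 0.8877n²π².
First three modes:
  n=1: λ₁ = 0.8877π² ≈ 8.761
  n=2: λ₂ = 3.5508π² ≈ 35.045 (4× faster decay)
  n=3: λ₃ = 7.9893π² ≈ 78.851 (9× faster decay)
As t → ∞, higher modes decay exponentially faster. The n=1 mode dominates: φ ~ c₁ sin(πx) e^{-λ₁t}.
Decay rate: λ₁ = 0.8877π² ≈ 8.761.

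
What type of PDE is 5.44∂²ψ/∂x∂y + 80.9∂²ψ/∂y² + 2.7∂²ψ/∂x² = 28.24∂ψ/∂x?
Rewriting in standard form: 2.7∂²ψ/∂x² + 5.44∂²ψ/∂x∂y + 80.9∂²ψ/∂y² - 28.24∂ψ/∂x = 0. With A = 2.7, B = 5.44, C = 80.9, the discriminant is -844.1264. This is an elliptic PDE.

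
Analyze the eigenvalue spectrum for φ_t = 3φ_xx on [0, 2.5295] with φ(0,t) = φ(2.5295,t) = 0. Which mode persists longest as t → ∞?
Eigenvalues: λₙ = 3n²π²/2.5295².
First three modes:
  n=1: λ₁ = 3π²/2.5295² ≈ 4.628
  n=2: λ₂ = 12π²/2.5295² ≈ 18.51 (4× faster decay)
  n=3: λ₃ = 27π²/2.5295² ≈ 41.648 (9× faster decay)
As t → ∞, higher modes decay exponentially faster. The n=1 mode dominates: φ ~ c₁ sin(πx/2.5295) e^{-λ₁t}.
Decay rate: λ₁ = 3π²/2.5295² ≈ 4.628.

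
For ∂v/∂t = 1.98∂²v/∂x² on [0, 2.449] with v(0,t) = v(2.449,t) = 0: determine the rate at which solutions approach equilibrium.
Eigenvalues: λₙ = 1.98n²π²/2.449².
First three modes:
  n=1: λ₁ = 1.98π²/2.449² ≈ 3.258
  n=2: λ₂ = 7.92π²/2.449² ≈ 13.033 (4× faster decay)
  n=3: λ₃ = 17.82π²/2.449² ≈ 29.324 (9× faster decay)
As t → ∞, higher modes decay exponentially faster. The n=1 mode dominates: v ~ c₁ sin(πx/2.449) e^{-λ₁t}.
Decay rate: λ₁ = 1.98π²/2.449² ≈ 3.258.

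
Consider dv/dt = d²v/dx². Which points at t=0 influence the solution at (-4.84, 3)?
The entire real line. The heat equation has infinite propagation speed: any initial disturbance instantly affects all points (though exponentially small far away).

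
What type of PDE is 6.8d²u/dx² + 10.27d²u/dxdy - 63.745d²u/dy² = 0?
With A = 6.8, B = 10.27, C = -63.745, the discriminant is 1839.3369. This is a hyperbolic PDE.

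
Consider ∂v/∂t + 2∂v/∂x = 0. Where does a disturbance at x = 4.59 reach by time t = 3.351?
At x = 11.292. The characteristic carries data from (4.59, 0) to (11.292, 3.351).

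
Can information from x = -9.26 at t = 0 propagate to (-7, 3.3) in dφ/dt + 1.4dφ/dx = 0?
No. Only data at x = -11.62 affects (-7, 3.3). Advection has one-way propagation along characteristics.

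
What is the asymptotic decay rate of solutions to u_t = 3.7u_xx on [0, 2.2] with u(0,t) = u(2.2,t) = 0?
Eigenvalues: λₙ = 3.7n²π²/2.2².
First three modes:
  n=1: λ₁ = 3.7π²/2.2² ≈ 7.545
  n=2: λ₂ = 14.8π²/2.2² ≈ 30.18 (4× faster decay)
  n=3: λ₃ = 33.3π²/2.2² ≈ 67.905 (9× faster decay)
As t → ∞, higher modes decay exponentially faster. The n=1 mode dominates: u ~ c₁ sin(πx/2.2) e^{-λ₁t}.
Decay rate: λ₁ = 3.7π²/2.2² ≈ 7.545.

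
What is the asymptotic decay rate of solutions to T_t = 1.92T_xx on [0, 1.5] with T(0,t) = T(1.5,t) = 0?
Eigenvalues: λₙ = 1.92n²π²/1.5².
First three modes:
  n=1: λ₁ = 1.92π²/1.5² ≈ 8.422
  n=2: λ₂ = 7.68π²/1.5² ≈ 33.688 (4× faster decay)
  n=3: λ₃ = 17.28π²/1.5² ≈ 75.799 (9× faster decay)
As t → ∞, higher modes decay exponentially faster. The n=1 mode dominates: T ~ c₁ sin(πx/1.5) e^{-λ₁t}.
Decay rate: λ₁ = 1.92π²/1.5² ≈ 8.422.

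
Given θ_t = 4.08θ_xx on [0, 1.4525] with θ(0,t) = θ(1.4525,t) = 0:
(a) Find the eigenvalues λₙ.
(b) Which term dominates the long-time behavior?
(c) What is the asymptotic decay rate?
Eigenvalues: λₙ = 4.08n²π²/1.4525².
First three modes:
  n=1: λ₁ = 4.08π²/1.4525² ≈ 19.087
  n=2: λ₂ = 16.32π²/1.4525² ≈ 76.346 (4× faster decay)
  n=3: λ₃ = 36.72π²/1.4525² ≈ 171.779 (9× faster decay)
As t → ∞, higher modes decay exponentially faster. The n=1 mode dominates: θ ~ c₁ sin(πx/1.4525) e^{-λ₁t}.
Decay rate: λ₁ = 4.08π²/1.4525² ≈ 19.087.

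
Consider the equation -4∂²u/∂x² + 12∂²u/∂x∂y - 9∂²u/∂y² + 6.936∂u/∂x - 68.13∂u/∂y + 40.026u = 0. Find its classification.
Parabolic. (A = -4, B = 12, C = -9 gives B² - 4AC = 0.)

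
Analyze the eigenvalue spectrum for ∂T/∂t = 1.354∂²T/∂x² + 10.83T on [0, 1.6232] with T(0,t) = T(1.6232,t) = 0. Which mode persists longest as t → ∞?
Eigenvalues: λₙ = 1.354n²π²/1.6232² - 10.83.
First three modes:
  n=1: λ₁ = 1.354π²/1.6232² - 10.83 ≈ -5.758
  n=2: λ₂ = 5.416π²/1.6232² - 10.83 ≈ 9.458
  n=3: λ₃ = 12.186π²/1.6232² - 10.83 ≈ 34.817
Since 1.354π²/1.6232² ≈ 5.072 < 10.83, λ₁ < 0.
The n=1 mode grows fastest (−λₙ is largest for n=1) → dominates.
Asymptotic: T ~ c₁ sin(πx/1.6232) e^{5.758t} (exponential growth at rate −λ₁ ≈ 5.758).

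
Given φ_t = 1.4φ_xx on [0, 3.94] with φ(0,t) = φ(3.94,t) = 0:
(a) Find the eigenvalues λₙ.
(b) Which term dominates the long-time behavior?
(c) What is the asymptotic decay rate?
Eigenvalues: λₙ = 1.4n²π²/3.94².
First three modes:
  n=1: λ₁ = 1.4π²/3.94² ≈ 0.89
  n=2: λ₂ = 5.6π²/3.94² ≈ 3.56 (4× faster decay)
  n=3: λ₃ = 12.6π²/3.94² ≈ 8.011 (9× faster decay)
As t → ∞, higher modes decay exponentially faster. The n=1 mode dominates: φ ~ c₁ sin(πx/3.94) e^{-λ₁t}.
Decay rate: λ₁ = 1.4π²/3.94² ≈ 0.89.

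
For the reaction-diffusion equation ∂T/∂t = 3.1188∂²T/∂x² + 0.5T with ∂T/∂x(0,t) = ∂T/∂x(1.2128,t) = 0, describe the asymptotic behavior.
T grows unboundedly. With Neumann BCs the constant mode has diffusion eigenvalue 0, so any r > 0 makes it grow like e^(0.5t); solution grows exponentially.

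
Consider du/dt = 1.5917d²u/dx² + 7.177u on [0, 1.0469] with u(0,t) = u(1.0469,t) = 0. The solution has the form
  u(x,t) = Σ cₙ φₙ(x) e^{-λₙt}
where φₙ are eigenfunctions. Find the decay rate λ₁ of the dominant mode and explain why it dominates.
Eigenvalues: λₙ = 1.5917n²π²/1.0469² - 7.177.
First three modes:
  n=1: λ₁ = 1.5917π²/1.0469² - 7.177 ≈ 7.156
  n=2: λ₂ = 6.3668π²/1.0469² - 7.177 ≈ 50.157
  n=3: λ₃ = 14.3253π²/1.0469² - 7.177 ≈ 121.824
Since 1.5917π²/1.0469² ≈ 14.333 > 7.177, all λₙ > 0.
The n=1 mode decays slowest → dominates as t → ∞.
Asymptotic: u ~ c₁ sin(πx/1.0469) e^{-λ₁t} with decay rate λ₁ ≈ 7.156.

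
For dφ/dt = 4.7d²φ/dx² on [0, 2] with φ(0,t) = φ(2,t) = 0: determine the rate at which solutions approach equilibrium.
Eigenvalues: λₙ = 4.7n²π²/2².
First three modes:
  n=1: λ₁ = 4.7π²/2² ≈ 11.597
  n=2: λ₂ = 18.8π²/2² ≈ 46.387 (4× faster decay)
  n=3: λ₃ = 42.3π²/2² ≈ 104.371 (9× faster decay)
As t → ∞, higher modes decay exponentially faster. The n=1 mode dominates: φ ~ c₁ sin(πx/2) e^{-λ₁t}.
Decay rate: λ₁ = 4.7π²/2² ≈ 11.597.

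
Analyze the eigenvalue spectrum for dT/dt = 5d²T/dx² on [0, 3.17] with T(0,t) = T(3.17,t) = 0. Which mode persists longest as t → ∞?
Eigenvalues: λₙ = 5n²π²/3.17².
First three modes:
  n=1: λ₁ = 5π²/3.17² ≈ 4.911
  n=2: λ₂ = 20π²/3.17² ≈ 19.643 (4× faster decay)
  n=3: λ₃ = 45π²/3.17² ≈ 44.197 (9× faster decay)
As t → ∞, higher modes decay exponentially faster. The n=1 mode dominates: T ~ c₁ sin(πx/3.17) e^{-λ₁t}.
Decay rate: λ₁ = 5π²/3.17² ≈ 4.911.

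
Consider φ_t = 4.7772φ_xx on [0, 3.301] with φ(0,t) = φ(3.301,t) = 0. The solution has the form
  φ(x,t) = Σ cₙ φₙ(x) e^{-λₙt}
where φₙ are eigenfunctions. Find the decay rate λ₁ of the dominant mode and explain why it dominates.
Eigenvalues: λₙ = 4.7772n²π²/3.301².
First three modes:
  n=1: λ₁ = 4.7772π²/3.301² ≈ 4.327
  n=2: λ₂ = 19.1088π²/3.301² ≈ 17.308 (4× faster decay)
  n=3: λ₃ = 42.9948π²/3.301² ≈ 38.943 (9× faster decay)
As t → ∞, higher modes decay exponentially faster. The n=1 mode dominates: φ ~ c₁ sin(πx/3.301) e^{-λ₁t}.
Decay rate: λ₁ = 4.7772π²/3.301² ≈ 4.327.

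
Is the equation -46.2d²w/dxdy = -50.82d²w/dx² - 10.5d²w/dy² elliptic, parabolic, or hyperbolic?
Rewriting in standard form: 50.82d²w/dx² - 46.2d²w/dxdy + 10.5d²w/dy² = 0. Computing B² - 4AC with A = 50.82, B = -46.2, C = 10.5: discriminant = 0 (zero). Answer: parabolic.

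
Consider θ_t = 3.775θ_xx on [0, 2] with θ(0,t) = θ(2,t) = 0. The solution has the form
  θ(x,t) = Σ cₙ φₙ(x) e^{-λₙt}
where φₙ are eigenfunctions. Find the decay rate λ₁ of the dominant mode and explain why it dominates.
Eigenvalues: λₙ = 3.775n²π²/2².
First three modes:
  n=1: λ₁ = 3.775π²/2² ≈ 9.314
  n=2: λ₂ = 15.1π²/2² ≈ 37.258 (4× faster decay)
  n=3: λ₃ = 33.975π²/2² ≈ 83.83 (9× faster decay)
As t → ∞, higher modes decay exponentially faster. The n=1 mode dominates: θ ~ c₁ sin(πx/2) e^{-λ₁t}.
Decay rate: λ₁ = 3.775π²/2² ≈ 9.314.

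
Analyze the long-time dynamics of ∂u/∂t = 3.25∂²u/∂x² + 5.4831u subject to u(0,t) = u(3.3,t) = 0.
Long-time behavior: u grows unboundedly. Reaction dominates diffusion (r=5.4831 > κπ²/L²≈2.95); solution grows exponentially.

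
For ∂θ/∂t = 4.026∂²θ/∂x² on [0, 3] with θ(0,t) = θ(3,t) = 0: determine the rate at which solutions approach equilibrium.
Eigenvalues: λₙ = 4.026n²π²/3².
First three modes:
  n=1: λ₁ = 4.026π²/3² ≈ 4.415
  n=2: λ₂ = 16.104π²/3² ≈ 17.66 (4× faster decay)
  n=3: λ₃ = 36.234π²/3² ≈ 39.735 (9× faster decay)
As t → ∞, higher modes decay exponentially faster. The n=1 mode dominates: θ ~ c₁ sin(πx/3) e^{-λ₁t}.
Decay rate: λ₁ = 4.026π²/3² ≈ 4.415.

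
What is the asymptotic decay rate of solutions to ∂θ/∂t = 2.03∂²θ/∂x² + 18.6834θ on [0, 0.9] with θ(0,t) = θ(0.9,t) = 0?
Eigenvalues: λₙ = 2.03n²π²/0.9² - 18.6834.
First three modes:
  n=1: λ₁ = 2.03π²/0.9² - 18.6834 ≈ 6.052
  n=2: λ₂ = 8.12π²/0.9² - 18.6834 ≈ 80.256
  n=3: λ₃ = 18.27π²/0.9² - 18.6834 ≈ 203.931
Since 2.03π²/0.9² ≈ 24.735 > 18.6834, all λₙ > 0.
The n=1 mode decays slowest → dominates as t → ∞.
Asymptotic: θ ~ c₁ sin(πx/0.9) e^{-λ₁t} with decay rate λ₁ ≈ 6.052.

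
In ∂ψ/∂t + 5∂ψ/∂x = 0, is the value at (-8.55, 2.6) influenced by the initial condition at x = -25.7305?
No. Only data at x = -21.55 affects (-8.55, 2.6). Advection has one-way propagation along characteristics.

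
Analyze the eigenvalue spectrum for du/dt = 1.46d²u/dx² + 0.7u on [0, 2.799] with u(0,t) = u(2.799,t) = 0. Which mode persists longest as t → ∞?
Eigenvalues: λₙ = 1.46n²π²/2.799² - 0.7.
First three modes:
  n=1: λ₁ = 1.46π²/2.799² - 0.7 ≈ 1.139
  n=2: λ₂ = 5.84π²/2.799² - 0.7 ≈ 6.657
  n=3: λ₃ = 13.14π²/2.799² - 0.7 ≈ 15.853
Since 1.46π²/2.799² ≈ 1.839 > 0.7, all λₙ > 0.
The n=1 mode decays slowest → dominates as t → ∞.
Asymptotic: u ~ c₁ sin(πx/2.799) e^{-λ₁t} with decay rate λ₁ ≈ 1.139.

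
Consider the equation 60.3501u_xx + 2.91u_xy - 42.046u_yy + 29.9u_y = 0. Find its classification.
Hyperbolic. (A = 60.3501, B = 2.91, C = -42.046 gives B² - 4AC = 10158.3893184.)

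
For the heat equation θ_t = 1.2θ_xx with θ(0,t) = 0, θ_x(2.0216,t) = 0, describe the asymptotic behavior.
θ → 0. Heat escapes through the Dirichlet boundary.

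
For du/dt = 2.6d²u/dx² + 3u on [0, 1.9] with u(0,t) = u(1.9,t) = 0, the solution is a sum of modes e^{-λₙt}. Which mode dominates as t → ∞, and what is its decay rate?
Eigenvalues: λₙ = 2.6n²π²/1.9² - 3.
First three modes:
  n=1: λ₁ = 2.6π²/1.9² - 3 ≈ 4.108
  n=2: λ₂ = 10.4π²/1.9² - 3 ≈ 25.433
  n=3: λ₃ = 23.4π²/1.9² - 3 ≈ 60.975
Since 2.6π²/1.9² ≈ 7.108 > 3, all λₙ > 0.
The n=1 mode decays slowest → dominates as t → ∞.
Asymptotic: u ~ c₁ sin(πx/1.9) e^{-λ₁t} with decay rate λ₁ ≈ 4.108.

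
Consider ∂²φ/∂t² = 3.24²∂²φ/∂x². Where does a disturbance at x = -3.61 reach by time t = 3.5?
Domain of influence: [-14.95, 7.73]. Data at x = -3.61 spreads outward at speed 3.24.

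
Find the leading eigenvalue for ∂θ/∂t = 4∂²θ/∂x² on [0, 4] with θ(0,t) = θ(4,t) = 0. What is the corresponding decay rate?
Eigenvalues: λₙ = 4n²π²/4².
First three modes:
  n=1: λ₁ = 4π²/4² ≈ 2.467
  n=2: λ₂ = 16π²/4² ≈ 9.87 (4× faster decay)
  n=3: λ₃ = 36π²/4² ≈ 22.207 (9× faster decay)
As t → ∞, higher modes decay exponentially faster. The n=1 mode dominates: θ ~ c₁ sin(πx/4) e^{-λ₁t}.
Decay rate: λ₁ = 4π²/4² ≈ 2.467.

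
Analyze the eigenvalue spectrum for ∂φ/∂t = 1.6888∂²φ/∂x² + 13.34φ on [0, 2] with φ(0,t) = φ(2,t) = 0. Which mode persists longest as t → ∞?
Eigenvalues: λₙ = 1.6888n²π²/2² - 13.34.
First three modes:
  n=1: λ₁ = 1.6888π²/2² - 13.34 ≈ -9.173
  n=2: λ₂ = 6.7552π²/2² - 13.34 ≈ 3.328
  n=3: λ₃ = 15.1992π²/2² - 13.34 ≈ 24.163
Since 1.6888π²/2² ≈ 4.167 < 13.34, λ₁ < 0.
The n=1 mode grows fastest (−λₙ is largest for n=1) → dominates.
Asymptotic: φ ~ c₁ sin(πx/2) e^{9.173t} (exponential growth at rate −λ₁ ≈ 9.173).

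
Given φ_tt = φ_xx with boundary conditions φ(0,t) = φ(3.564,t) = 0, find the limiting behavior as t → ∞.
φ oscillates (no decay). Energy is conserved; the solution oscillates indefinitely as standing waves.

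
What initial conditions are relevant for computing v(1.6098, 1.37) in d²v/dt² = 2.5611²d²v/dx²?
Domain of dependence: [-1.898907, 5.118507]. Signals travel at speed 2.5611, so data within |x - 1.6098| ≤ 2.5611·1.37 = 3.508707 can reach the point.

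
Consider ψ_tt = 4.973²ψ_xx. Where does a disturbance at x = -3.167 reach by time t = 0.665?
Domain of influence: [-6.474045, 0.140045]. Data at x = -3.167 spreads outward at speed 4.973.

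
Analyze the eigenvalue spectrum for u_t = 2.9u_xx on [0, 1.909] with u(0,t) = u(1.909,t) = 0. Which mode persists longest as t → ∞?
Eigenvalues: λₙ = 2.9n²π²/1.909².
First three modes:
  n=1: λ₁ = 2.9π²/1.909² ≈ 7.854
  n=2: λ₂ = 11.6π²/1.909² ≈ 31.416 (4× faster decay)
  n=3: λ₃ = 26.1π²/1.909² ≈ 70.685 (9× faster decay)
As t → ∞, higher modes decay exponentially faster. The n=1 mode dominates: u ~ c₁ sin(πx/1.909) e^{-λ₁t}.
Decay rate: λ₁ = 2.9π²/1.909² ≈ 7.854.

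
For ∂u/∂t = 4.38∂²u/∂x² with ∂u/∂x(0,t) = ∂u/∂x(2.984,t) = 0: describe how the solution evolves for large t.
u → constant (steady state). Heat is conserved (no flux at boundaries); solution approaches the spatial average.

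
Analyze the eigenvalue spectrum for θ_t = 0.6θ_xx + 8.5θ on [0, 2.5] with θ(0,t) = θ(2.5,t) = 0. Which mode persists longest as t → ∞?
Eigenvalues: λₙ = 0.6n²π²/2.5² - 8.5.
First three modes:
  n=1: λ₁ = 0.6π²/2.5² - 8.5 ≈ -7.553
  n=2: λ₂ = 2.4π²/2.5² - 8.5 ≈ -4.71
  n=3: λ₃ = 5.4π²/2.5² - 8.5 ≈ 0.027
Since 0.6π²/2.5² ≈ 0.947 < 8.5, λ₁ < 0.
The n=1 mode grows fastest (−λₙ is largest for n=1) → dominates.
Asymptotic: θ ~ c₁ sin(πx/2.5) e^{7.553t} (exponential growth at rate −λ₁ ≈ 7.553).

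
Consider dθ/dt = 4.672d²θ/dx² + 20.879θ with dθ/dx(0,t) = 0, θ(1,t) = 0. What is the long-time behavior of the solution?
As t → ∞, θ grows unboundedly. Reaction dominates diffusion (r=20.879 > κπ²/(4L²)≈11.53); solution grows exponentially.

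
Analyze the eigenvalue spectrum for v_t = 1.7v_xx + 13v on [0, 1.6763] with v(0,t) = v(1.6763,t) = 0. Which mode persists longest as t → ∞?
Eigenvalues: λₙ = 1.7n²π²/1.6763² - 13.
First three modes:
  n=1: λ₁ = 1.7π²/1.6763² - 13 ≈ -7.029
  n=2: λ₂ = 6.8π²/1.6763² - 13 ≈ 10.884
  n=3: λ₃ = 15.3π²/1.6763² - 13 ≈ 40.739
Since 1.7π²/1.6763² ≈ 5.971 < 13, λ₁ < 0.
The n=1 mode grows fastest (−λₙ is largest for n=1) → dominates.
Asymptotic: v ~ c₁ sin(πx/1.6763) e^{7.029t} (exponential growth at rate −λ₁ ≈ 7.029).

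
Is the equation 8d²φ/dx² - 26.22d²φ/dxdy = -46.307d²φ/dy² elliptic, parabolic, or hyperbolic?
Rewriting in standard form: 8d²φ/dx² - 26.22d²φ/dxdy + 46.307d²φ/dy² = 0. Computing B² - 4AC with A = 8, B = -26.22, C = 46.307: discriminant = -794.3356 (negative). Answer: elliptic.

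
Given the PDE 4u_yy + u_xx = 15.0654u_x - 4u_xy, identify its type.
Rewriting in standard form: u_xx + 4u_xy + 4u_yy - 15.0654u_x = 0. The second-order coefficients are A = 1, B = 4, C = 4. Since B² - 4AC = 0 = 0, this is a parabolic PDE.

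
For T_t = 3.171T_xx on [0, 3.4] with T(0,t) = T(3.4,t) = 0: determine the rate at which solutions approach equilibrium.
Eigenvalues: λₙ = 3.171n²π²/3.4².
First three modes:
  n=1: λ₁ = 3.171π²/3.4² ≈ 2.707
  n=2: λ₂ = 12.684π²/3.4² ≈ 10.829 (4× faster decay)
  n=3: λ₃ = 28.539π²/3.4² ≈ 24.366 (9× faster decay)
As t → ∞, higher modes decay exponentially faster. The n=1 mode dominates: T ~ c₁ sin(πx/3.4) e^{-λ₁t}.
Decay rate: λ₁ = 3.171π²/3.4² ≈ 2.707.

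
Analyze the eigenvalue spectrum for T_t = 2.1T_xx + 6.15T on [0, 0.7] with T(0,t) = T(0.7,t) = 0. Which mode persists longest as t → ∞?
Eigenvalues: λₙ = 2.1n²π²/0.7² - 6.15.
First three modes:
  n=1: λ₁ = 2.1π²/0.7² - 6.15 ≈ 36.148
  n=2: λ₂ = 8.4π²/0.7² - 6.15 ≈ 163.043
  n=3: λ₃ = 18.9π²/0.7² - 6.15 ≈ 374.535
Since 2.1π²/0.7² ≈ 42.298 > 6.15, all λₙ > 0.
The n=1 mode decays slowest → dominates as t → ∞.
Asymptotic: T ~ c₁ sin(πx/0.7) e^{-λ₁t} with decay rate λ₁ ≈ 36.148.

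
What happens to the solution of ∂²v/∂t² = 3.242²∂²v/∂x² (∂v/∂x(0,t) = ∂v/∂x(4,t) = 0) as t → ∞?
v oscillates about a mean that drifts linearly in t (generically unbounded; no decay). There is no damping, so the nonconstant modes persist as standing waves (energy conserved, no decay). But with Neumann conditions at both ends the constant mode has eigenvalue 0: the spatial mean M(t) of v satisfies M'' = 0, so M(t) = M(0) + M'(0)·t. Unless the initial velocity has zero mean (∫v_t(x,0)dx = 0), the solution grows linearly in t (unbounded, though not exponentially); if it does have zero mean, the solution stays bounded and simply oscillates.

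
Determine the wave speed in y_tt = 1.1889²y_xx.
Speed = 1.1889. Information travels along characteristics x = x₀ ± 1.1889t.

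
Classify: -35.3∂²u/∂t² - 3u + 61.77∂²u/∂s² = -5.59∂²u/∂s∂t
Rewriting in standard form: 61.77∂²u/∂s² + 5.59∂²u/∂s∂t - 35.3∂²u/∂t² - 3u = 0. Hyperbolic (discriminant = 8753.1721).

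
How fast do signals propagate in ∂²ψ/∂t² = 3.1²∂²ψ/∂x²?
Speed = 3.1. Information travels along characteristics x = x₀ ± 3.1t.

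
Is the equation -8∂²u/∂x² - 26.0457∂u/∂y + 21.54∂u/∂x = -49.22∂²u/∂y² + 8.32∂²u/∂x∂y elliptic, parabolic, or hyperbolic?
Rewriting in standard form: -8∂²u/∂x² - 8.32∂²u/∂x∂y + 49.22∂²u/∂y² + 21.54∂u/∂x - 26.0457∂u/∂y = 0. Computing B² - 4AC with A = -8, B = -8.32, C = 49.22: discriminant = 1644.2624 (positive). Answer: hyperbolic.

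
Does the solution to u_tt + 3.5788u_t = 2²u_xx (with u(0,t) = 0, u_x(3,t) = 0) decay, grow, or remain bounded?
u → 0. Damping (γ=3.5788) dissipates energy; oscillations decay exponentially.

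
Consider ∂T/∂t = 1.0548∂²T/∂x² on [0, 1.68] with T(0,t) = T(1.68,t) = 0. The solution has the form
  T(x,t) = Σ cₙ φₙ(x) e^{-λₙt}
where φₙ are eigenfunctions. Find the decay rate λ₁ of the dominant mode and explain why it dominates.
Eigenvalues: λₙ = 1.0548n²π²/1.68².
First three modes:
  n=1: λ₁ = 1.0548π²/1.68² ≈ 3.689
  n=2: λ₂ = 4.2192π²/1.68² ≈ 14.754 (4× faster decay)
  n=3: λ₃ = 9.4932π²/1.68² ≈ 33.197 (9× faster decay)
As t → ∞, higher modes decay exponentially faster. The n=1 mode dominates: T ~ c₁ sin(πx/1.68) e^{-λ₁t}.
Decay rate: λ₁ = 1.0548π²/1.68² ≈ 3.689.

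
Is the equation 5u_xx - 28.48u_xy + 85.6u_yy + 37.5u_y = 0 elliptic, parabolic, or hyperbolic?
Computing B² - 4AC with A = 5, B = -28.48, C = 85.6: discriminant = -900.8896 (negative). Answer: elliptic.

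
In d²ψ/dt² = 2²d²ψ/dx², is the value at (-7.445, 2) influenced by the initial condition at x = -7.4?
Yes. The domain of dependence is [-11.445, -3.445], and -7.4 ∈ [-11.445, -3.445].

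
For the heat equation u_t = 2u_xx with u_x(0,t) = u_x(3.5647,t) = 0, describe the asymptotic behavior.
u → constant (steady state). Heat is conserved (no flux at boundaries); solution approaches the spatial average.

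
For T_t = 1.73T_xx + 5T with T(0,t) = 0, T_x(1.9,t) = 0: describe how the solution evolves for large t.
T grows unboundedly. Reaction dominates diffusion (r=5 > κπ²/(4L²)≈1.18); solution grows exponentially.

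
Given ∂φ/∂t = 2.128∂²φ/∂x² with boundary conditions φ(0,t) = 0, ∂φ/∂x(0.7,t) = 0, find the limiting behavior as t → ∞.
φ → 0. Heat escapes through the Dirichlet boundary.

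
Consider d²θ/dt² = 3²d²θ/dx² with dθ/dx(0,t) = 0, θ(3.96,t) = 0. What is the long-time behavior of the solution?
As t → ∞, θ oscillates (no decay). Energy is conserved; the solution oscillates indefinitely as standing waves.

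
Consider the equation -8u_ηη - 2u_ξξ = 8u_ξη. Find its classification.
Rewriting in standard form: -2u_ξξ - 8u_ξη - 8u_ηη = 0. Parabolic. (A = -2, B = -8, C = -8 gives B² - 4AC = 0.)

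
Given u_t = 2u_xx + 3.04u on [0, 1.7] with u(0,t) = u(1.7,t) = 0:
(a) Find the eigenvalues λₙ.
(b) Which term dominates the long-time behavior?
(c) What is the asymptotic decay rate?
Eigenvalues: λₙ = 2n²π²/1.7² - 3.04.
First three modes:
  n=1: λ₁ = 2π²/1.7² - 3.04 ≈ 3.79
  n=2: λ₂ = 8π²/1.7² - 3.04 ≈ 24.281
  n=3: λ₃ = 18π²/1.7² - 3.04 ≈ 58.432
Since 2π²/1.7² ≈ 6.83 > 3.04, all λₙ > 0.
The n=1 mode decays slowest → dominates as t → ∞.
Asymptotic: u ~ c₁ sin(πx/1.7) e^{-λ₁t} with decay rate λ₁ ≈ 3.79.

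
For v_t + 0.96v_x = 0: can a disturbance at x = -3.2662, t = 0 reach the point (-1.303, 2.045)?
Yes. The characteristic through (-1.303, 2.045) passes through x = -3.2662.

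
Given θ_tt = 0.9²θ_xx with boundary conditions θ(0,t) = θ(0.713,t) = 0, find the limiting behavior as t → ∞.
θ oscillates (no decay). Energy is conserved; the solution oscillates indefinitely as standing waves.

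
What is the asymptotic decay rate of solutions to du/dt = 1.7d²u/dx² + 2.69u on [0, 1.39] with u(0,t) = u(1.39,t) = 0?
Eigenvalues: λₙ = 1.7n²π²/1.39² - 2.69.
First three modes:
  n=1: λ₁ = 1.7π²/1.39² - 2.69 ≈ 5.994
  n=2: λ₂ = 6.8π²/1.39² - 2.69 ≈ 32.046
  n=3: λ₃ = 15.3π²/1.39² - 2.69 ≈ 75.466
Since 1.7π²/1.39² ≈ 8.684 > 2.69, all λₙ > 0.
The n=1 mode decays slowest → dominates as t → ∞.
Asymptotic: u ~ c₁ sin(πx/1.39) e^{-λ₁t} with decay rate λ₁ ≈ 5.994.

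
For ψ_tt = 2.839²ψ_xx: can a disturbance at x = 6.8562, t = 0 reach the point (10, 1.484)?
Yes. The domain of dependence is [5.786924, 14.213076], and 6.8562 ∈ [5.786924, 14.213076].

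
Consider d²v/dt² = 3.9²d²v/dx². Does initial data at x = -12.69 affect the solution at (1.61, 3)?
No. The domain of dependence is [-10.09, 13.31], and -12.69 is outside this interval.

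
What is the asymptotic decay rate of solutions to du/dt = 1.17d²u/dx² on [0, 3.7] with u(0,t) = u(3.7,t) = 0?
Eigenvalues: λₙ = 1.17n²π²/3.7².
First three modes:
  n=1: λ₁ = 1.17π²/3.7² ≈ 0.843
  n=2: λ₂ = 4.68π²/3.7² ≈ 3.374 (4× faster decay)
  n=3: λ₃ = 10.53π²/3.7² ≈ 7.591 (9× faster decay)
As t → ∞, higher modes decay exponentially faster. The n=1 mode dominates: u ~ c₁ sin(πx/3.7) e^{-λ₁t}.
Decay rate: λ₁ = 1.17π²/3.7² ≈ 0.843.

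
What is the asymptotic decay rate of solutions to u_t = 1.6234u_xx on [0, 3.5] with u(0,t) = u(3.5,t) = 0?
Eigenvalues: λₙ = 1.6234n²π²/3.5².
First three modes:
  n=1: λ₁ = 1.6234π²/3.5² ≈ 1.308
  n=2: λ₂ = 6.4936π²/3.5² ≈ 5.232 (4× faster decay)
  n=3: λ₃ = 14.6106π²/3.5² ≈ 11.771 (9× faster decay)
As t → ∞, higher modes decay exponentially faster. The n=1 mode dominates: u ~ c₁ sin(πx/3.5) e^{-λ₁t}.
Decay rate: λ₁ = 1.6234π²/3.5² ≈ 1.308.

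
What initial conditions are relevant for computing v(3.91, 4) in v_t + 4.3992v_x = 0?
A single point: x = -13.6868. The characteristic through (3.91, 4) is x - 4.3992t = const, so x = 3.91 - 4.3992·4 = -13.6868.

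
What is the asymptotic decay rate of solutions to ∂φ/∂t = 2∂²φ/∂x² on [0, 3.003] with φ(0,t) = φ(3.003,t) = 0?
Eigenvalues: λₙ = 2n²π²/3.003².
First three modes:
  n=1: λ₁ = 2π²/3.003² ≈ 2.189
  n=2: λ₂ = 8π²/3.003² ≈ 8.755 (4× faster decay)
  n=3: λ₃ = 18π²/3.003² ≈ 19.7 (9× faster decay)
As t → ∞, higher modes decay exponentially faster. The n=1 mode dominates: φ ~ c₁ sin(πx/3.003) e^{-λ₁t}.
Decay rate: λ₁ = 2π²/3.003² ≈ 2.189.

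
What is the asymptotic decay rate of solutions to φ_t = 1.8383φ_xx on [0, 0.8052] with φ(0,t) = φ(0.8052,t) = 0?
Eigenvalues: λₙ = 1.8383n²π²/0.8052².
First three modes:
  n=1: λ₁ = 1.8383π²/0.8052² ≈ 27.984
  n=2: λ₂ = 7.3532π²/0.8052² ≈ 111.936 (4× faster decay)
  n=3: λ₃ = 16.5447π²/0.8052² ≈ 251.855 (9× faster decay)
As t → ∞, higher modes decay exponentially faster. The n=1 mode dominates: φ ~ c₁ sin(πx/0.8052) e^{-λ₁t}.
Decay rate: λ₁ = 1.8383π²/0.8052² ≈ 27.984.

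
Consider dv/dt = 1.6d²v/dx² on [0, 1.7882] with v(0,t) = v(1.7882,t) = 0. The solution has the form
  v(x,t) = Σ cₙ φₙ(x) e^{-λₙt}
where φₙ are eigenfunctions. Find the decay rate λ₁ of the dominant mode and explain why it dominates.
Eigenvalues: λₙ = 1.6n²π²/1.7882².
First three modes:
  n=1: λ₁ = 1.6π²/1.7882² ≈ 4.938
  n=2: λ₂ = 6.4π²/1.7882² ≈ 19.754 (4× faster decay)
  n=3: λ₃ = 14.4π²/1.7882² ≈ 44.446 (9× faster decay)
As t → ∞, higher modes decay exponentially faster. The n=1 mode dominates: v ~ c₁ sin(πx/1.7882) e^{-λ₁t}.
Decay rate: λ₁ = 1.6π²/1.7882² ≈ 4.938.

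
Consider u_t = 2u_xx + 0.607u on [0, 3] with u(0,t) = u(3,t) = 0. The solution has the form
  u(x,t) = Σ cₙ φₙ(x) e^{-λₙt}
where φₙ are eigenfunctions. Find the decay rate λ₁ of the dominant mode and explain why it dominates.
Eigenvalues: λₙ = 2n²π²/3² - 0.607.
First three modes:
  n=1: λ₁ = 2π²/3² - 0.607 ≈ 1.586
  n=2: λ₂ = 8π²/3² - 0.607 ≈ 8.166
  n=3: λ₃ = 18π²/3² - 0.607 ≈ 19.132
Since 2π²/3² ≈ 2.193 > 0.607, all λₙ > 0.
The n=1 mode decays slowest → dominates as t → ∞.
Asymptotic: u ~ c₁ sin(πx/3) e^{-λ₁t} with decay rate λ₁ ≈ 1.586.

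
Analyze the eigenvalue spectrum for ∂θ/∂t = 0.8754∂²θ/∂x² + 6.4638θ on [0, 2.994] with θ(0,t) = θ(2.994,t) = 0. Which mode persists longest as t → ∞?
Eigenvalues: λₙ = 0.8754n²π²/2.994² - 6.4638.
First three modes:
  n=1: λ₁ = 0.8754π²/2.994² - 6.4638 ≈ -5.5
  n=2: λ₂ = 3.5016π²/2.994² - 6.4638 ≈ -2.608
  n=3: λ₃ = 7.8786π²/2.994² - 6.4638 ≈ 2.211
Since 0.8754π²/2.994² ≈ 0.964 < 6.4638, λ₁ < 0.
The n=1 mode grows fastest (−λₙ is largest for n=1) → dominates.
Asymptotic: θ ~ c₁ sin(πx/2.994) e^{5.5t} (exponential growth at rate −λ₁ ≈ 5.5).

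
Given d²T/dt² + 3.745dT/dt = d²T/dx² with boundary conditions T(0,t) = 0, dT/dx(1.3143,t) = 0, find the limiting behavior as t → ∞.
T → 0. Damping (γ=3.745) dissipates energy; oscillations decay exponentially.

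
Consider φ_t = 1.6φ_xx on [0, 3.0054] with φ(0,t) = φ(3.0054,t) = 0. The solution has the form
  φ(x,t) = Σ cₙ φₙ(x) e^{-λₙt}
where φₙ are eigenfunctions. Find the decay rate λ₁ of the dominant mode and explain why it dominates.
Eigenvalues: λₙ = 1.6n²π²/3.0054².
First three modes:
  n=1: λ₁ = 1.6π²/3.0054² ≈ 1.748
  n=2: λ₂ = 6.4π²/3.0054² ≈ 6.993 (4× faster decay)
  n=3: λ₃ = 14.4π²/3.0054² ≈ 15.735 (9× faster decay)
As t → ∞, higher modes decay exponentially faster. The n=1 mode dominates: φ ~ c₁ sin(πx/3.0054) e^{-λ₁t}.
Decay rate: λ₁ = 1.6π²/3.0054² ≈ 1.748.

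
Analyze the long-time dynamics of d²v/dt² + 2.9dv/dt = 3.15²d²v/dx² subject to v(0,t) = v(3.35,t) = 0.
Long-time behavior: v → 0. Damping (γ=2.9) dissipates energy; oscillations decay exponentially.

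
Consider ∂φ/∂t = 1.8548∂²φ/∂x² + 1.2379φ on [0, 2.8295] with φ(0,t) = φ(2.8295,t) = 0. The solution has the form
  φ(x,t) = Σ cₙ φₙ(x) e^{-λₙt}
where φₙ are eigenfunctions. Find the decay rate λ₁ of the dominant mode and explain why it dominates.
Eigenvalues: λₙ = 1.8548n²π²/2.8295² - 1.2379.
First three modes:
  n=1: λ₁ = 1.8548π²/2.8295² - 1.2379 ≈ 1.049
  n=2: λ₂ = 7.4192π²/2.8295² - 1.2379 ≈ 7.908
  n=3: λ₃ = 16.6932π²/2.8295² - 1.2379 ≈ 19.341
Since 1.8548π²/2.8295² ≈ 2.287 > 1.2379, all λₙ > 0.
The n=1 mode decays slowest → dominates as t → ∞.
Asymptotic: φ ~ c₁ sin(πx/2.8295) e^{-λ₁t} with decay rate λ₁ ≈ 1.049.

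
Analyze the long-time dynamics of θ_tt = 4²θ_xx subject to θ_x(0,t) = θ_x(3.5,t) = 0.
Long-time behavior: θ oscillates about a mean that drifts linearly in t (generically unbounded; no decay). There is no damping, so the nonconstant modes persist as standing waves (energy conserved, no decay). But with Neumann conditions at both ends the constant mode has eigenvalue 0: the spatial mean M(t) of θ satisfies M'' = 0, so M(t) = M(0) + M'(0)·t. Unless the initial velocity has zero mean (∫θ_t(x,0)dx = 0), the solution grows linearly in t (unbounded, though not exponentially); if it does have zero mean, the solution stays bounded and simply oscillates.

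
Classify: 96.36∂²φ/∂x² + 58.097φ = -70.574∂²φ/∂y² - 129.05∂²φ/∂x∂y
Rewriting in standard form: 96.36∂²φ/∂x² + 129.05∂²φ/∂x∂y + 70.574∂²φ/∂y² + 58.097φ = 0. Elliptic (discriminant = -10548.14006).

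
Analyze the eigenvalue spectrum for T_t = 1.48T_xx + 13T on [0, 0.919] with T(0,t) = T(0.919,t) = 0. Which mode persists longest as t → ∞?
Eigenvalues: λₙ = 1.48n²π²/0.919² - 13.
First three modes:
  n=1: λ₁ = 1.48π²/0.919² - 13 ≈ 4.295
  n=2: λ₂ = 5.92π²/0.919² - 13 ≈ 56.182
  n=3: λ₃ = 13.32π²/0.919² - 13 ≈ 142.659
Since 1.48π²/0.919² ≈ 17.295 > 13, all λₙ > 0.
The n=1 mode decays slowest → dominates as t → ∞.
Asymptotic: T ~ c₁ sin(πx/0.919) e^{-λ₁t} with decay rate λ₁ ≈ 4.295.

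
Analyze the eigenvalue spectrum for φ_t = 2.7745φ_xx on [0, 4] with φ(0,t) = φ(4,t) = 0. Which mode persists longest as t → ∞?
Eigenvalues: λₙ = 2.7745n²π²/4².
First three modes:
  n=1: λ₁ = 2.7745π²/4² ≈ 1.711
  n=2: λ₂ = 11.098π²/4² ≈ 6.846 (4× faster decay)
  n=3: λ₃ = 24.9705π²/4² ≈ 15.403 (9× faster decay)
As t → ∞, higher modes decay exponentially faster. The n=1 mode dominates: φ ~ c₁ sin(πx/4) e^{-λ₁t}.
Decay rate: λ₁ = 2.7745π²/4² ≈ 1.711.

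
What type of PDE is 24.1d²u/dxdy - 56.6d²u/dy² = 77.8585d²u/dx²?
Rewriting in standard form: -77.8585d²u/dx² + 24.1d²u/dxdy - 56.6d²u/dy² = 0. With A = -77.8585, B = 24.1, C = -56.6, the discriminant is -17046.3544. This is an elliptic PDE.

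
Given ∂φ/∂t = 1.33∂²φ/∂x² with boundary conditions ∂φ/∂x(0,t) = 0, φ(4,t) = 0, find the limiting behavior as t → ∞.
φ → 0. Heat escapes through the Dirichlet boundary.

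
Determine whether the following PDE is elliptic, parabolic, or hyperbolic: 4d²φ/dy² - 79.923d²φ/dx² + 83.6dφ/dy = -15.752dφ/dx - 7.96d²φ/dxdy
Rewriting in standard form: -79.923d²φ/dx² + 7.96d²φ/dxdy + 4d²φ/dy² + 15.752dφ/dx + 83.6dφ/dy = 0. Coefficients: A = -79.923, B = 7.96, C = 4. B² - 4AC = 1342.1296, which is positive, so the equation is hyperbolic.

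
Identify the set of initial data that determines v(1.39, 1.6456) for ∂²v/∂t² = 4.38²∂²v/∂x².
Domain of dependence: [-5.817728, 8.597728]. Signals travel at speed 4.38, so data within |x - 1.39| ≤ 4.38·1.6456 = 7.207728 can reach the point.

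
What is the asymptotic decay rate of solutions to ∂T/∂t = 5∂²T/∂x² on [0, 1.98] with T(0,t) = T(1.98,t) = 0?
Eigenvalues: λₙ = 5n²π²/1.98².
First three modes:
  n=1: λ₁ = 5π²/1.98² ≈ 12.587
  n=2: λ₂ = 20π²/1.98² ≈ 50.35 (4× faster decay)
  n=3: λ₃ = 45π²/1.98² ≈ 113.287 (9× faster decay)
As t → ∞, higher modes decay exponentially faster. The n=1 mode dominates: T ~ c₁ sin(πx/1.98) e^{-λ₁t}.
Decay rate: λ₁ = 5π²/1.98² ≈ 12.587.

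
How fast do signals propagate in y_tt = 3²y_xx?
Speed = 3. Information travels along characteristics x = x₀ ± 3t.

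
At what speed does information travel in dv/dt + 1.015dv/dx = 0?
Speed = 1.015. Information travels along x - 1.015t = const (rightward).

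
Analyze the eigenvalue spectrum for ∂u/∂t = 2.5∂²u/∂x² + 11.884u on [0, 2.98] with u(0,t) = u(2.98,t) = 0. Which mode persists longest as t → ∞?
Eigenvalues: λₙ = 2.5n²π²/2.98² - 11.884.
First three modes:
  n=1: λ₁ = 2.5π²/2.98² - 11.884 ≈ -9.106
  n=2: λ₂ = 10π²/2.98² - 11.884 ≈ -0.77
  n=3: λ₃ = 22.5π²/2.98² - 11.884 ≈ 13.122
Since 2.5π²/2.98² ≈ 2.778 < 11.884, λ₁ < 0.
The n=1 mode grows fastest (−λₙ is largest for n=1) → dominates.
Asymptotic: u ~ c₁ sin(πx/2.98) e^{9.106t} (exponential growth at rate −λ₁ ≈ 9.106).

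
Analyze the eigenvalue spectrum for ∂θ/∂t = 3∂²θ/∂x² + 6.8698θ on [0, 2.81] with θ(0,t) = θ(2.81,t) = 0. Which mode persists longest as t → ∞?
Eigenvalues: λₙ = 3n²π²/2.81² - 6.8698.
First three modes:
  n=1: λ₁ = 3π²/2.81² - 6.8698 ≈ -3.12
  n=2: λ₂ = 12π²/2.81² - 6.8698 ≈ 8.129
  n=3: λ₃ = 27π²/2.81² - 6.8698 ≈ 26.878
Since 3π²/2.81² ≈ 3.75 < 6.8698, λ₁ < 0.
The n=1 mode grows fastest (−λₙ is largest for n=1) → dominates.
Asymptotic: θ ~ c₁ sin(πx/2.81) e^{3.12t} (exponential growth at rate −λ₁ ≈ 3.12).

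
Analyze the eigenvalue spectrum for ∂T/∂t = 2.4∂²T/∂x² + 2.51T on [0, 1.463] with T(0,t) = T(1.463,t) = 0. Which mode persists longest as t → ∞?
Eigenvalues: λₙ = 2.4n²π²/1.463² - 2.51.
First three modes:
  n=1: λ₁ = 2.4π²/1.463² - 2.51 ≈ 8.557
  n=2: λ₂ = 9.6π²/1.463² - 2.51 ≈ 41.757
  n=3: λ₃ = 21.6π²/1.463² - 2.51 ≈ 97.091
Since 2.4π²/1.463² ≈ 11.067 > 2.51, all λₙ > 0.
The n=1 mode decays slowest → dominates as t → ∞.
Asymptotic: T ~ c₁ sin(πx/1.463) e^{-λ₁t} with decay rate λ₁ ≈ 8.557.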